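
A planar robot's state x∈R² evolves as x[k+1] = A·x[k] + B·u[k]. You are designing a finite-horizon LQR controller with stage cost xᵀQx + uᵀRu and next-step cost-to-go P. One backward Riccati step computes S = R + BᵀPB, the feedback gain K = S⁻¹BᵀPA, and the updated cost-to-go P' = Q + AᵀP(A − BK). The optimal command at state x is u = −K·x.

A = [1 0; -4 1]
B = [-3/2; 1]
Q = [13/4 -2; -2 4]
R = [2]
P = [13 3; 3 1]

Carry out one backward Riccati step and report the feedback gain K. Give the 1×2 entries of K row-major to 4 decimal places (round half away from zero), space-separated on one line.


-0.1075 -0.1505

BᵀP = [-16.5000 -3.5000]
S = R + BᵀPB = [2] + [21.2500] = [23.2500]
BᵀPA = [-2.5000 -3.5000]
K = S⁻¹·BᵀPA = [-0.1075 -0.1505]
A−BK = [0.8387 -0.2258; -3.8925 1.1505]
AᵀP(A−BK) = [4.7312 -1.3763; -1.3763 0.4731]
P' = Q + AᵀP(A−BK) = [7.9812 -3.3763; -3.3763 4.4731]
tr(P') = 12.4543


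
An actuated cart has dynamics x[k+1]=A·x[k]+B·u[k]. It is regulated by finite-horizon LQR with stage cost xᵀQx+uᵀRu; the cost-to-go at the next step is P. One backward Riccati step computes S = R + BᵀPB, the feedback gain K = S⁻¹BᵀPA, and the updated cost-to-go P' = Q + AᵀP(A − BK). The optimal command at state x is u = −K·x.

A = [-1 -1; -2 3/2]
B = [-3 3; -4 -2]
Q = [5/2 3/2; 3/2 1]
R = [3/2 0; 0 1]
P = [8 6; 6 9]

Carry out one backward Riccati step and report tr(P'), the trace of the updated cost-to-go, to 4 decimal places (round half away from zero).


BᵀP = [-48.0000 -54.0000; 12.0000 0.0000]
S = R + BᵀPB = [3/2 0; 0 1] + [360.0000 -36.0000; -36.0000 36.0000] = [361.5000 -36.0000; -36.0000 37.0000]
BᵀPA = [156.0000 -33.0000; -12.0000 -12.0000]
K = S⁻¹·BᵀPA = [0.4421 -0.1368; 0.1058 -0.4575]
A−BK = [0.0088 -0.0381; -0.0201 0.0377]
AᵀP(A−BK) = [0.3065 -0.1421; -0.1421 0.2445]
P' = Q + AᵀP(A−BK) = [2.8065 1.3579; 1.3579 1.2445]
tr(P') = 4.0510

4.0510


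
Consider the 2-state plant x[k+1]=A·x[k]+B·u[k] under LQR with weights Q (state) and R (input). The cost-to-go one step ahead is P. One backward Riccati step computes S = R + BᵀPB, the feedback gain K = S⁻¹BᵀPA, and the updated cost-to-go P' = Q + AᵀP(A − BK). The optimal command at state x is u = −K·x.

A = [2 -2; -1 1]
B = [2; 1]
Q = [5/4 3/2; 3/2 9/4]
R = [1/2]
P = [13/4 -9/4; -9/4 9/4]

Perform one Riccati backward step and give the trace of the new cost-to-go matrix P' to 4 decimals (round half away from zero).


17.7593

BᵀP = [4.2500 -2.2500]
S = R + BᵀPB = [1/2] + [6.2500] = [6.7500]
BᵀPA = [10.7500 -10.7500]
K = S⁻¹·BᵀPA = [1.5926 -1.5926]
A−BK = [-1.1852 1.1852; -2.5926 2.5926]
AᵀP(A−BK) = [7.1296 -7.1296; -7.1296 7.1296]
P' = Q + AᵀP(A−BK) = [8.3796 -5.6296; -5.6296 9.3796]
tr(P') = 17.7593


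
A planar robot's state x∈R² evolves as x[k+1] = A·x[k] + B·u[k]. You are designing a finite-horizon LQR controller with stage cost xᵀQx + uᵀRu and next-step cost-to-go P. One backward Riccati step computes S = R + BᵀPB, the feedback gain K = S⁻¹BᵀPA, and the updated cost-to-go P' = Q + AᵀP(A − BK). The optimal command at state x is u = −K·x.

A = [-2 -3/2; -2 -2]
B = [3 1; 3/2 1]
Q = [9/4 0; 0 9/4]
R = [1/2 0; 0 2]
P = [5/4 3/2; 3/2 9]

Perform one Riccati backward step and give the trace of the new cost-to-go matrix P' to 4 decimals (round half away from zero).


8.8865

BᵀP = [6.0000 18.0000; 2.7500 10.5000]
S = R + BᵀPB = [1/2 0; 0 2] + [45.0000 24.0000; 24.0000 13.2500] = [45.5000 24.0000; 24.0000 15.2500]
BᵀPA = [-48.0000 -45.0000; -26.5000 -25.1250]
K = S⁻¹·BᵀPA = [-0.8144 -0.7063; -0.4560 -0.5361]
A−BK = [0.8993 1.1548; -0.3224 -0.4046]
AᵀP(A−BK) = [1.8240 2.1442; 2.1442 2.5626]
P' = Q + AᵀP(A−BK) = [4.0740 2.1442; 2.1442 4.8126]
tr(P') = 8.8865


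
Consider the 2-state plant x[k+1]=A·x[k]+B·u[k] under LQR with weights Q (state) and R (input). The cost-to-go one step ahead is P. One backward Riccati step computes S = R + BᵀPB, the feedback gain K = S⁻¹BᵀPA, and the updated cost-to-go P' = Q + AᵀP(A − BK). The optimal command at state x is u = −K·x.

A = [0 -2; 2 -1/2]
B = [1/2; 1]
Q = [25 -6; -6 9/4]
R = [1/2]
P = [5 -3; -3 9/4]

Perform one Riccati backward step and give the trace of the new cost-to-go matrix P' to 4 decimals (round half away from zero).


BᵀP = [-0.5000 0.7500]
S = R + BᵀPB = [1/2] + [0.5000] = [1.0000]
BᵀPA = [1.5000 0.6250]
K = S⁻¹·BᵀPA = [1.5000 0.6250]
A−BK = [-0.7500 -2.3125; 0.5000 -1.1250]
AᵀP(A−BK) = [6.7500 8.8125; 8.8125 14.1719]
P' = Q + AᵀP(A−BK) = [31.7500 2.8125; 2.8125 16.4219]
tr(P') = 48.1719

48.1719


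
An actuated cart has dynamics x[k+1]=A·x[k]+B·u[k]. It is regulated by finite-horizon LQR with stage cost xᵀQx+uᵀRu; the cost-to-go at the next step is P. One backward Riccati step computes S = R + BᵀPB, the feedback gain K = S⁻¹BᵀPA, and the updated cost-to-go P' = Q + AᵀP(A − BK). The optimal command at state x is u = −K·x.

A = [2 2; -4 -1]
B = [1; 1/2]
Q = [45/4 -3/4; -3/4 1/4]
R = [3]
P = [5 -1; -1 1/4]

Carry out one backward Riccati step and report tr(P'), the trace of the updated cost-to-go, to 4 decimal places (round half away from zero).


BᵀP = [4.5000 -0.8750]
S = R + BᵀPB = [3] + [4.0625] = [7.0625]
BᵀPA = [12.5000 9.8750]
K = S⁻¹·BᵀPA = [1.7699 1.3982]
A−BK = [0.2301 0.6018; -4.8850 -1.6991]
AᵀP(A−BK) = [17.8761 13.5221; 13.5221 10.4425]
P' = Q + AᵀP(A−BK) = [29.1261 12.7721; 12.7721 10.6925]
tr(P') = 39.8186

39.8186


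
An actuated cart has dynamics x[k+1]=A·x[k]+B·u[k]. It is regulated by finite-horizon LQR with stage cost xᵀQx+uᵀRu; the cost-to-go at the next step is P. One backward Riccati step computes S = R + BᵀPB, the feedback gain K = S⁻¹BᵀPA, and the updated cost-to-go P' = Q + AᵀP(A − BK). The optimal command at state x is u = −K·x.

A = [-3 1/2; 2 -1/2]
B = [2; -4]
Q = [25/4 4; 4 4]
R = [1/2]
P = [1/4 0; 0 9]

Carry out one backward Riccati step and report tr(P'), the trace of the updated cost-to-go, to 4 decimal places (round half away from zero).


11.3945

BᵀP = [0.5000 -36.0000]
S = R + BᵀPB = [1/2] + [145.0000] = [145.5000]
BᵀPA = [-73.5000 18.2500]
K = S⁻¹·BᵀPA = [-0.5052 0.1254]
A−BK = [-1.9897 0.2491; -0.0206 0.0017]
AᵀP(A−BK) = [1.1211 -0.1559; -0.1559 0.0234]
P' = Q + AᵀP(A−BK) = [7.3711 3.8441; 3.8441 4.0234]
tr(P') = 11.3945


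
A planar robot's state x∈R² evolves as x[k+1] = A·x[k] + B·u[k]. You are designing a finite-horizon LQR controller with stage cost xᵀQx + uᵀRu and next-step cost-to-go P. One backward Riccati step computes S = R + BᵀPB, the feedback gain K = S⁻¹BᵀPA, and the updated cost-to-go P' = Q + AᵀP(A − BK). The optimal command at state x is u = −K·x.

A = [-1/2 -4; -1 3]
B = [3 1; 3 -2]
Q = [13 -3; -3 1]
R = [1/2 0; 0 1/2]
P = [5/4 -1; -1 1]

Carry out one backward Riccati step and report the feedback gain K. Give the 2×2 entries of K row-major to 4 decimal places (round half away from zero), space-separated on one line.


BᵀP = [0.7500 0.0000; 3.2500 -3.0000]
S = R + BᵀPB = [1/2 0; 0 1/2] + [2.2500 0.7500; 0.7500 9.2500] = [2.7500 0.7500; 0.7500 9.7500]
BᵀPA = [-0.3750 -3.0000; 1.3750 -22.0000]
K = S⁻¹·BᵀPA = [-0.1786 -0.4857; 0.1548 -2.2190]
A−BK = [-0.1190 -0.3238; -0.1548 0.0190]
AᵀP(A−BK) = [0.0327 -0.1310; -0.1310 2.7238]
P' = Q + AᵀP(A−BK) = [13.0327 -3.1310; -3.1310 3.7238]
tr(P') = 16.7565

-0.1786 -0.4857 0.1548 -2.2190


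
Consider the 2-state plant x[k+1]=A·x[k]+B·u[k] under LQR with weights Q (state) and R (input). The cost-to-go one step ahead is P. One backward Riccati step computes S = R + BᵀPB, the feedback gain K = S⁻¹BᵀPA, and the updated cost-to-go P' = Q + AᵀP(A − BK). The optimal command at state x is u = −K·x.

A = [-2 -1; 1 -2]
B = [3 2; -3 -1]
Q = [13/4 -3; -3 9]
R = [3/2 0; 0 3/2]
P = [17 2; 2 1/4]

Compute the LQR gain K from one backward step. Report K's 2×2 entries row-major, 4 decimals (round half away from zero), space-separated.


BᵀP = [45.0000 5.2500; 32.0000 3.7500]
S = R + BᵀPB = [3/2 0; 0 3/2] + [119.2500 84.7500; 84.7500 60.2500] = [120.7500 84.7500; 84.7500 61.7500]
BᵀPA = [-84.7500 -55.5000; -60.2500 -39.5000]
K = S⁻¹·BᵀPA = [-0.4644 -0.2904; -0.3384 -0.2411]
A−BK = [0.0699 0.3534; -0.7315 -3.1123]
AᵀP(A−BK) = [0.5075 0.3616; 0.3616 0.3589]
P' = Q + AᵀP(A−BK) = [3.7575 -2.6384; -2.6384 9.3589]
tr(P') = 13.1164

-0.4644 -0.2904 -0.3384 -0.2411


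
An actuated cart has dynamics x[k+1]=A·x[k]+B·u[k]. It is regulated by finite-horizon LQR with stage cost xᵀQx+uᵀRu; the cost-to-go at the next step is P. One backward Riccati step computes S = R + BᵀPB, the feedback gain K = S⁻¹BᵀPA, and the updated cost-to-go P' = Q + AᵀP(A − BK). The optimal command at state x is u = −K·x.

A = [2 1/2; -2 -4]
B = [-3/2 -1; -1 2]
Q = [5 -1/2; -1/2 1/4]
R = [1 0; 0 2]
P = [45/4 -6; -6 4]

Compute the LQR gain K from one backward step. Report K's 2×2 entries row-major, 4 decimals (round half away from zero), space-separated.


BᵀP = [-10.8750 5.0000; -23.2500 14.0000]
S = R + BᵀPB = [1 0; 0 2] + [11.3125 20.8750; 20.8750 51.2500] = [12.3125 20.8750; 20.8750 53.2500]
BᵀPA = [-31.7500 -25.4375; -74.5000 -67.6250]
K = S⁻¹·BᵀPA = [-0.6163 0.2598; -1.1575 -1.3718]
A−BK = [-0.0819 -0.4821; -0.3013 -0.9966]
AᵀP(A−BK) = [3.2018 3.2996; 3.2996 4.6532]
P' = Q + AᵀP(A−BK) = [8.2018 2.7996; 2.7996 4.9032]
tr(P') = 13.1050

-0.6163 0.2598 -1.1575 -1.3718


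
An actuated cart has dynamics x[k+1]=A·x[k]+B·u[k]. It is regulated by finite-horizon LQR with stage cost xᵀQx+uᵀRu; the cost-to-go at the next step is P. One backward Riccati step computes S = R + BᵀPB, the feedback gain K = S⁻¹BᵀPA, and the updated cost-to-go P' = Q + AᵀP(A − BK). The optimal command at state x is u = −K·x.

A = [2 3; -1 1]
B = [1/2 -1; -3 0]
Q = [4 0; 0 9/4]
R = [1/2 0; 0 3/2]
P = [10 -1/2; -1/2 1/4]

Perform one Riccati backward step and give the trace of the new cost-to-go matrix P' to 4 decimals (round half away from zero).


20.5557

BᵀP = [6.5000 -1.0000; -10.0000 0.5000]
S = R + BᵀPB = [1/2 0; 0 3/2] + [6.2500 -6.5000; -6.5000 10.0000] = [6.7500 -6.5000; -6.5000 11.5000]
BᵀPA = [14.0000 18.5000; -20.5000 -29.5000]
K = S⁻¹·BᵀPA = [0.7845 0.5936; -1.3392 -2.2297]
A−BK = [0.2686 0.4735; 1.3534 2.7809]
AᵀP(A−BK) = [3.8136 6.2306; 6.2306 10.4920]
P' = Q + AᵀP(A−BK) = [7.8136 6.2306; 6.2306 12.7420]
tr(P') = 20.5557


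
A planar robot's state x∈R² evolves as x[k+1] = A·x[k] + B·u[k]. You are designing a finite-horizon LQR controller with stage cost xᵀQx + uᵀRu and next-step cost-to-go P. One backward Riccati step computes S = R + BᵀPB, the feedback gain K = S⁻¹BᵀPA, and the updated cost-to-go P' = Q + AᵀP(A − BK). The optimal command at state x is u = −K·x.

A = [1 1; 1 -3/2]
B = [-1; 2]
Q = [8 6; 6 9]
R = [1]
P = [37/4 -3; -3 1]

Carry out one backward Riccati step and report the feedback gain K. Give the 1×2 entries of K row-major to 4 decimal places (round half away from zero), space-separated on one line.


-0.3905 -0.8667

BᵀP = [-15.2500 5.0000]
S = R + BᵀPB = [1] + [25.2500] = [26.2500]
BᵀPA = [-10.2500 -22.7500]
K = S⁻¹·BᵀPA = [-0.3905 -0.8667]
A−BK = [0.6095 0.1333; 1.7810 0.2333]
AᵀP(A−BK) = [0.2476 0.3667; 0.3667 0.7833]
P' = Q + AᵀP(A−BK) = [8.2476 6.3667; 6.3667 9.7833]
tr(P') = 18.0310


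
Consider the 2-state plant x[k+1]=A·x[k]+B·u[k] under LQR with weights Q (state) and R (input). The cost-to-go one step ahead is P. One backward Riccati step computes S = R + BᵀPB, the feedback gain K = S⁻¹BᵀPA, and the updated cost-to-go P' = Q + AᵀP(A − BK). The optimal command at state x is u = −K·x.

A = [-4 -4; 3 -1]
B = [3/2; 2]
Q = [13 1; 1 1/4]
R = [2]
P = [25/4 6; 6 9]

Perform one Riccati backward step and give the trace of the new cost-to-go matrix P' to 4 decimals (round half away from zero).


63.3011

BᵀP = [21.3750 27.0000]
S = R + BᵀPB = [2] + [86.0625] = [88.0625]
BᵀPA = [-4.5000 -112.5000]
K = S⁻¹·BᵀPA = [-0.0511 -1.2775]
A−BK = [-3.9233 -2.0837; 3.1022 1.5550]
AᵀP(A−BK) = [36.7700 19.2512; 19.2512 13.2811]
P' = Q + AᵀP(A−BK) = [49.7700 20.2512; 20.2512 13.5311]
tr(P') = 63.3011


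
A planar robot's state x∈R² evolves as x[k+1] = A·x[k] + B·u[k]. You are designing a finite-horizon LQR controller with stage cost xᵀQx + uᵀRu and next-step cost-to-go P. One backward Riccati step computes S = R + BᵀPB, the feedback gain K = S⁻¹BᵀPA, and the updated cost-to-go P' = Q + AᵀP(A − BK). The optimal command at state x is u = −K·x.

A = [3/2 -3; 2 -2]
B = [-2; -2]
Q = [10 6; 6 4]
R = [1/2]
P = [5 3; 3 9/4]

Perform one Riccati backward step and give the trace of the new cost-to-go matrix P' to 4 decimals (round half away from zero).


BᵀP = [-16.0000 -10.5000]
S = R + BᵀPB = [1/2] + [53.0000] = [53.5000]
BᵀPA = [-45.0000 69.0000]
K = S⁻¹·BᵀPA = [-0.8411 1.2897]
A−BK = [-0.1822 -0.4206; 0.3178 0.5794]
AᵀP(A−BK) = [0.3995 -0.4626; -0.4626 1.0093]
P' = Q + AᵀP(A−BK) = [10.3995 5.5374; 5.5374 5.0093]
tr(P') = 15.4089

15.4089


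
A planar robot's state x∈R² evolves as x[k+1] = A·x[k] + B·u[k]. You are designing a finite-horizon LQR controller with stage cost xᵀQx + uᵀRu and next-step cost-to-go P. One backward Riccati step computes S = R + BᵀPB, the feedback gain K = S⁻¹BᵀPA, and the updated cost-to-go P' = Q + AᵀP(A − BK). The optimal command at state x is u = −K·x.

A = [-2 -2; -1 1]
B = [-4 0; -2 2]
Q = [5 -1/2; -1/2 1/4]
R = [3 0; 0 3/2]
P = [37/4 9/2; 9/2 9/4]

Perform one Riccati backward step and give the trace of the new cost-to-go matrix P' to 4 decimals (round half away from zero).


6.3723

BᵀP = [-46.0000 -22.5000; 9.0000 4.5000]
S = R + BᵀPB = [3 0; 0 3/2] + [229.0000 -45.0000; -45.0000 9.0000] = [232.0000 -45.0000; -45.0000 10.5000]
BᵀPA = [114.5000 69.5000; -22.5000 -13.5000]
K = S⁻¹·BᵀPA = [0.4617 0.2974; -0.1642 -0.0109]
A−BK = [-0.1533 -0.8102; 0.2518 1.6168]
AᵀP(A−BK) = [0.6925 0.4462; 0.4462 0.4297]
P' = Q + AᵀP(A−BK) = [5.6925 -0.0538; -0.0538 0.6797]
tr(P') = 6.3723


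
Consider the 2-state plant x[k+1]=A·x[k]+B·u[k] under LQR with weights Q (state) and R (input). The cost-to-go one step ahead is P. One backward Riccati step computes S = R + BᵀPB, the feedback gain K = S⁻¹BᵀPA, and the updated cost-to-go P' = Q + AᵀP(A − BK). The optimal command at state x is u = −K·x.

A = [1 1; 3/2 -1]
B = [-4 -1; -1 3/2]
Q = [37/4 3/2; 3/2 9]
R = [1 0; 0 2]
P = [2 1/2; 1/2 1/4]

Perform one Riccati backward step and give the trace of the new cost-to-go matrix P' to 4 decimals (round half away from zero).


BᵀP = [-8.5000 -2.2500; -1.2500 -0.1250]
S = R + BᵀPB = [1 0; 0 2] + [36.2500 5.1250; 5.1250 1.0625] = [37.2500 5.1250; 5.1250 3.0625]
BᵀPA = [-11.8750 -6.2500; -1.4375 -1.1250]
K = S⁻¹·BᵀPA = [-0.3302 -0.1523; 0.0833 -0.1125]
A−BK = [-0.2377 0.2783; 1.0448 -0.9836]
AᵀP(A−BK) = [0.2605 -0.0954; -0.0954 0.1715]
P' = Q + AᵀP(A−BK) = [9.5105 1.4046; 1.4046 9.1715]
tr(P') = 18.6820

18.6820


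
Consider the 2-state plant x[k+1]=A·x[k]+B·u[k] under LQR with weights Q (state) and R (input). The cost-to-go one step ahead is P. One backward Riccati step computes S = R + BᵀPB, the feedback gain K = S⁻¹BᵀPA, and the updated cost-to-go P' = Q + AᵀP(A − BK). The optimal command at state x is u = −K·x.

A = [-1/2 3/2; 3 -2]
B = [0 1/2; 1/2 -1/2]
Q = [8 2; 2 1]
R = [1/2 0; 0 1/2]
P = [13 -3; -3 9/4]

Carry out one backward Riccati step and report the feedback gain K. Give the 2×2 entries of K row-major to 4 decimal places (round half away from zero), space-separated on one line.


BᵀP = [-1.5000 1.1250; 8.0000 -2.6250]
S = R + BᵀPB = [1/2 0; 0 1/2] + [0.5625 -1.3125; -1.3125 5.3125] = [1.0625 -1.3125; -1.3125 5.8125]
BᵀPA = [4.1250 -4.5000; -11.8750 17.2500]
K = S⁻¹·BᵀPA = [1.8842 -0.7895; -1.6175 2.7895]
A−BK = [0.3088 0.1053; 1.2491 -0.2105]
AᵀP(A−BK) = [5.5193 -3.3684; -3.3684 4.5789]
P' = Q + AᵀP(A−BK) = [13.5193 -1.3684; -1.3684 5.5789]
tr(P') = 19.0982

1.8842 -0.7895 -1.6175 2.7895


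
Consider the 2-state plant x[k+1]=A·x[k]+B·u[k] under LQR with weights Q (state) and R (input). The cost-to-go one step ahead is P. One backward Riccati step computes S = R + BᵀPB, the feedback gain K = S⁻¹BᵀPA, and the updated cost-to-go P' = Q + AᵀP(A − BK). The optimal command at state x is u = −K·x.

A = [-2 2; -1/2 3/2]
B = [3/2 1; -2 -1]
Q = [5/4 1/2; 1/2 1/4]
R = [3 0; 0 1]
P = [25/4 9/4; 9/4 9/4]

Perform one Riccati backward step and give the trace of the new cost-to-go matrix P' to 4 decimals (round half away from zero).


49.0524

BᵀP = [4.8750 -1.1250; 4.0000 0.0000]
S = R + BᵀPB = [3 0; 0 1] + [9.5625 6.0000; 6.0000 4.0000] = [12.5625 6.0000; 6.0000 5.0000]
BᵀPA = [-9.1875 8.0625; -8.0000 8.0000]
K = S⁻¹·BᵀPA = [0.0769 -0.2867; -1.6923 1.9441]
A−BK = [-0.4231 0.4860; -2.0385 2.8706]
AᵀP(A−BK) = [17.2308 -22.7692; -22.7692 30.3217]
P' = Q + AᵀP(A−BK) = [18.4808 -22.2692; -22.2692 30.5717]
tr(P') = 49.0524


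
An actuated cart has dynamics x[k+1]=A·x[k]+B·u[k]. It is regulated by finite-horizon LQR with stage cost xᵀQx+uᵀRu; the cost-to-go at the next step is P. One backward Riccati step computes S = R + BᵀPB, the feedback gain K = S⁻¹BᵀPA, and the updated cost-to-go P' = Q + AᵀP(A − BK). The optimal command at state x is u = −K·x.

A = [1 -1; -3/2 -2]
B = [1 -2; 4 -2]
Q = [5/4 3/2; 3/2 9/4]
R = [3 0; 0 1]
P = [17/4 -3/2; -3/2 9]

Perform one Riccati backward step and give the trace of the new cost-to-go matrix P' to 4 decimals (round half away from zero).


6.4230

BᵀP = [-1.7500 34.5000; -5.5000 -15.0000]
S = R + BᵀPB = [3 0; 0 1] + [136.2500 -65.5000; -65.5000 41.0000] = [139.2500 -65.5000; -65.5000 42.0000]
BᵀPA = [-53.5000 -67.2500; 17.0000 35.5000]
K = S⁻¹·BᵀPA = [-0.7274 -0.3204; -0.7297 0.3456]
A−BK = [0.2681 0.0116; -0.0497 -0.0273]
AᵀP(A−BK) = [2.4874 0.4842; 0.4842 0.4356]
P' = Q + AᵀP(A−BK) = [3.7374 1.9842; 1.9842 2.6856]
tr(P') = 6.4230


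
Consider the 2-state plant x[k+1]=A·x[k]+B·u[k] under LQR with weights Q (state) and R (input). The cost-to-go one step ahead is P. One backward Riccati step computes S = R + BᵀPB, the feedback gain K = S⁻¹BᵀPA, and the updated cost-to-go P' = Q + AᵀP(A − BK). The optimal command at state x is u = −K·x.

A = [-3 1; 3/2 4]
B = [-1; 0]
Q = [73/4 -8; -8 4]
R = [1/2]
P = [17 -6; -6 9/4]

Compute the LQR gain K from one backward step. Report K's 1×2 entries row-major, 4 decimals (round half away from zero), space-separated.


3.4286 0.4000

BᵀP = [-17.0000 6.0000]
S = R + BᵀPB = [1/2] + [17.0000] = [17.5000]
BᵀPA = [60.0000 7.0000]
K = S⁻¹·BᵀPA = [3.4286 0.4000]
A−BK = [0.4286 1.4000; 1.5000 4.0000]
AᵀP(A−BK) = [6.3482 1.5000; 1.5000 2.2000]
P' = Q + AᵀP(A−BK) = [24.5982 -6.5000; -6.5000 6.2000]
tr(P') = 30.7982


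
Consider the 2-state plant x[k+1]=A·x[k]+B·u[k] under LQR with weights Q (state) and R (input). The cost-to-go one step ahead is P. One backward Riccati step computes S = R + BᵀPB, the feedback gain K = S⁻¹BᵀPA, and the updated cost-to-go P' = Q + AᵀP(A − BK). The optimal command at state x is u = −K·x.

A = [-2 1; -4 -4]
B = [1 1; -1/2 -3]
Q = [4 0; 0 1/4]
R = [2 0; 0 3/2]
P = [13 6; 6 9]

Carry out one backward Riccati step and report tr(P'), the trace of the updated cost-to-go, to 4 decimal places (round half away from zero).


BᵀP = [10.0000 1.5000; -5.0000 -21.0000]
S = R + BᵀPB = [2 0; 0 3/2] + [9.2500 5.5000; 5.5000 58.0000] = [11.2500 5.5000; 5.5000 59.5000]
BᵀPA = [-26.0000 4.0000; 94.0000 79.0000]
K = S⁻¹·BᵀPA = [-3.2294 -0.3075; 1.8783 1.3562]
A−BK = [-0.6489 -0.0487; 0.0203 -0.0853]
AᵀP(A−BK) = [31.4704 6.5281; 6.5281 3.0939]
P' = Q + AᵀP(A−BK) = [35.4704 6.5281; 6.5281 3.3439]
tr(P') = 38.8142

38.8142


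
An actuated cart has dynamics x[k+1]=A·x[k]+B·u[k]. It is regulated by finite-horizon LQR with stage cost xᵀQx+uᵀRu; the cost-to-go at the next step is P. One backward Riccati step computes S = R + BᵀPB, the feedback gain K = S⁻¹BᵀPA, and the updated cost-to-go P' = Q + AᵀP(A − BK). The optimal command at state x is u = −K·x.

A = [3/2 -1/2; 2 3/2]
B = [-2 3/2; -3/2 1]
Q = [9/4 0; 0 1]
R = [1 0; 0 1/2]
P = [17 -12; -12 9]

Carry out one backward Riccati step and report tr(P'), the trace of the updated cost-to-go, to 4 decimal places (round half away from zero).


BᵀP = [-16.0000 10.5000; 13.5000 -9.0000]
S = R + BᵀPB = [1 0; 0 1/2] + [16.2500 -13.5000; -13.5000 11.2500] = [17.2500 -13.5000; -13.5000 11.7500]
BᵀPA = [-3.0000 23.7500; 2.2500 -20.2500]
K = S⁻¹·BᵀPA = [-0.2385 0.2783; -0.0826 -1.4037]
A−BK = [1.1468 2.1621; 1.7248 3.3211]
AᵀP(A−BK) = [1.7202 3.2431; 3.2431 7.4664]
P' = Q + AᵀP(A−BK) = [3.9702 3.2431; 3.2431 8.4664]
tr(P') = 12.4365

12.4365


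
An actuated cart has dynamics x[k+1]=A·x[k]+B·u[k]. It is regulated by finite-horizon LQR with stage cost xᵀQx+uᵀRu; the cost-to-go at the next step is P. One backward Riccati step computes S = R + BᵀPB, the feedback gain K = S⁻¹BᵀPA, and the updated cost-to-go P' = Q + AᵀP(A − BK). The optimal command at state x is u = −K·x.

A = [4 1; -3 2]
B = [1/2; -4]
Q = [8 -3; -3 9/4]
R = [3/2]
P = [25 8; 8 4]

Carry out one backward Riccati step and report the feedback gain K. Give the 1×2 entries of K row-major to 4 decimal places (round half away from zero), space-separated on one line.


BᵀP = [-19.5000 -12.0000]
S = R + BᵀPB = [3/2] + [38.2500] = [39.7500]
BᵀPA = [-42.0000 -43.5000]
K = S⁻¹·BᵀPA = [-1.0566 -1.0943]
A−BK = [4.5283 1.5472; -7.2264 -2.3774]
AᵀP(A−BK) = [199.6226 70.0377; 70.0377 25.3962]
P' = Q + AᵀP(A−BK) = [207.6226 67.0377; 67.0377 27.6462]
tr(P') = 235.2689

-1.0566 -1.0943


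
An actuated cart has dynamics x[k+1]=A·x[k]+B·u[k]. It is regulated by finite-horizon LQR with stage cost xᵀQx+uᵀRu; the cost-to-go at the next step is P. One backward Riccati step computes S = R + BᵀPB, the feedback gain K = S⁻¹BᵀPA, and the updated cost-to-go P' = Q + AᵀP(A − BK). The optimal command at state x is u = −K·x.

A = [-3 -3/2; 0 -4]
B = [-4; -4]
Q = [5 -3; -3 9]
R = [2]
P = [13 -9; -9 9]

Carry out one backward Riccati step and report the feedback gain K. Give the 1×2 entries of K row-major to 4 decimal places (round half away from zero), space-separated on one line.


BᵀP = [-16.0000 0.0000]
S = R + BᵀPB = [2] + [64.0000] = [66.0000]
BᵀPA = [48.0000 24.0000]
K = S⁻¹·BᵀPA = [0.7273 0.3636]
A−BK = [-0.0909 -0.0455; 2.9091 -2.5455]
AᵀP(A−BK) = [82.0909 -66.9545; -66.9545 56.5227]
P' = Q + AᵀP(A−BK) = [87.0909 -69.9545; -69.9545 65.5227]
tr(P') = 152.6136

0.7273 0.3636


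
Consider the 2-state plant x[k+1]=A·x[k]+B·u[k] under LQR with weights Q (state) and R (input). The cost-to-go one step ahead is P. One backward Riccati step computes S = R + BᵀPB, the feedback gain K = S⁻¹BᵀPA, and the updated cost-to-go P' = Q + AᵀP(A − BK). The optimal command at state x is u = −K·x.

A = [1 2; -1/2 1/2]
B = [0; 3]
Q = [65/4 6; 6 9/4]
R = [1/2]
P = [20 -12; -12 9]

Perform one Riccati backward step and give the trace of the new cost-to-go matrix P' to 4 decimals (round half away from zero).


BᵀP = [-36.0000 27.0000]
S = R + BᵀPB = [1/2] + [81.0000] = [81.5000]
BᵀPA = [-49.5000 -58.5000]
K = S⁻¹·BᵀPA = [-0.6074 -0.7178]
A−BK = [1.0000 2.0000; 1.3221 2.6534]
AᵀP(A−BK) = [4.1856 8.2193; 8.2193 16.2592]
P' = Q + AᵀP(A−BK) = [20.4356 14.2193; 14.2193 18.5092]
tr(P') = 38.9448

38.9448


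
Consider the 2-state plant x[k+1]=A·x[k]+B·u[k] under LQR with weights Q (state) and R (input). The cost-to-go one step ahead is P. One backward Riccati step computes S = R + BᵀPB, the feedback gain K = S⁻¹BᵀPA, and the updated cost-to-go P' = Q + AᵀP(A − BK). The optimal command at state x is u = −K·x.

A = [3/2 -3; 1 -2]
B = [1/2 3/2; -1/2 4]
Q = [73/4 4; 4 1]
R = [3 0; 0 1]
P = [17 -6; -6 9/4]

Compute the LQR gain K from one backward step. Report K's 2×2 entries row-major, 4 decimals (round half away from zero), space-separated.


BᵀP = [11.5000 -4.1250; 1.5000 0.0000]
S = R + BᵀPB = [3 0; 0 1] + [7.8125 0.7500; 0.7500 2.2500] = [10.8125 0.7500; 0.7500 3.2500]
BᵀPA = [13.1250 -26.2500; 2.2500 -4.5000]
K = S⁻¹·BᵀPA = [1.1848 -2.3696; 0.4189 -0.8378]
A−BK = [0.2793 -0.5585; -0.0831 0.1663]
AᵀP(A−BK) = [6.0068 -12.0136; -12.0136 24.0271]
P' = Q + AᵀP(A−BK) = [24.2568 -8.0136; -8.0136 25.0271]
tr(P') = 49.2839

1.1848 -2.3696 0.4189 -0.8378


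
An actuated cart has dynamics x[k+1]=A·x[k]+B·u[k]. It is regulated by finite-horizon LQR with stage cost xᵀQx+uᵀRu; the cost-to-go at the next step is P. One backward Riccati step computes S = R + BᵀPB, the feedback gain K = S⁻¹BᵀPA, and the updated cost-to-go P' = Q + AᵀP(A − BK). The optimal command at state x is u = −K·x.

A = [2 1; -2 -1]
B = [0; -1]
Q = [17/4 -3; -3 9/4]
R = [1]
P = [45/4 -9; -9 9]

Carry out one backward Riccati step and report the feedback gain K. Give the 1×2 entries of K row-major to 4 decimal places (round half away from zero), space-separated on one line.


BᵀP = [9.0000 -9.0000]
S = R + BᵀPB = [1] + [9.0000] = [10.0000]
BᵀPA = [36.0000 18.0000]
K = S⁻¹·BᵀPA = [3.6000 1.8000]
A−BK = [2.0000 1.0000; 1.6000 0.8000]
AᵀP(A−BK) = [23.4000 11.7000; 11.7000 5.8500]
P' = Q + AᵀP(A−BK) = [27.6500 8.7000; 8.7000 8.1000]
tr(P') = 35.7500

3.6000 1.8000


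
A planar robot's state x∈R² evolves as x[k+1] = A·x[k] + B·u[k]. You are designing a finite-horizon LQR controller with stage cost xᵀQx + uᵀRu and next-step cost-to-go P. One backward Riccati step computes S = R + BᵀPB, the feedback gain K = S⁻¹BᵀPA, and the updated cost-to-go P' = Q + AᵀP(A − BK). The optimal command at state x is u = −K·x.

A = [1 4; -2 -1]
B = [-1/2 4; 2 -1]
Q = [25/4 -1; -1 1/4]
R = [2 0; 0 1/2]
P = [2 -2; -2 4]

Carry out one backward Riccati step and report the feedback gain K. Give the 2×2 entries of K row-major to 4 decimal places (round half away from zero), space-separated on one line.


-0.6510 -0.0426 0.2880 0.9669

BᵀP = [-5.0000 9.0000; 10.0000 -12.0000]
S = R + BᵀPB = [2 0; 0 1/2] + [20.5000 -29.0000; -29.0000 52.0000] = [22.5000 -29.0000; -29.0000 52.5000]
BᵀPA = [-23.0000 -29.0000; 34.0000 52.0000]
K = S⁻¹·BᵀPA = [-0.6510 -0.0426; 0.2880 0.9669]
A−BK = [-0.4776 0.1109; -0.4100 0.0522]
AᵀP(A−BK) = [1.2344 0.1440; 0.1440 0.4835]
P' = Q + AᵀP(A−BK) = [7.4844 -0.8560; -0.8560 0.7335]
tr(P') = 8.2179


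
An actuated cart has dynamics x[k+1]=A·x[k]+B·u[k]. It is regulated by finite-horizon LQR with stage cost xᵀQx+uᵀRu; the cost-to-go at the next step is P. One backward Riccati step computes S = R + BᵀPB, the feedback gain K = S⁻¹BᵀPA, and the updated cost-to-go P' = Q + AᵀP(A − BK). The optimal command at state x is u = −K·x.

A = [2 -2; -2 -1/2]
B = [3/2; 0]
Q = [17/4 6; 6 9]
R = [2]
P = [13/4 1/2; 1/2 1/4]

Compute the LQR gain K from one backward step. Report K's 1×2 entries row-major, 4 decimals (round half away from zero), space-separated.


BᵀP = [4.8750 0.7500]
S = R + BᵀPB = [2] + [7.3125] = [9.3125]
BᵀPA = [8.2500 -10.1250]
K = S⁻¹·BᵀPA = [0.8859 -1.0872]
A−BK = [0.6711 -0.3691; -2.0000 -0.5000]
AᵀP(A−BK) = [2.6913 -2.2802; -2.2802 3.0541]
P' = Q + AᵀP(A−BK) = [6.9413 3.7198; 3.7198 12.0541]
tr(P') = 18.9954

0.8859 -1.0872


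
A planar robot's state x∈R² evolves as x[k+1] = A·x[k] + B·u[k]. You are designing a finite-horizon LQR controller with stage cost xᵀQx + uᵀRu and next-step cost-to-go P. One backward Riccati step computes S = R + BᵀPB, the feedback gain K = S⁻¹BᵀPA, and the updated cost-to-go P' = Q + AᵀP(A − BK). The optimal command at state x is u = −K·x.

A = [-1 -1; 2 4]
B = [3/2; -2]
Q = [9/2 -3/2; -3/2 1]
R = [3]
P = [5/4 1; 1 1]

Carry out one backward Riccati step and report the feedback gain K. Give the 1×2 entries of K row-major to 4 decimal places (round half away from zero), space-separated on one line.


-0.2295 -0.4918

BᵀP = [-0.1250 -0.5000]
S = R + BᵀPB = [3] + [0.8125] = [3.8125]
BᵀPA = [-0.8750 -1.8750]
K = S⁻¹·BᵀPA = [-0.2295 -0.4918]
A−BK = [-0.6557 -0.2623; 1.5410 3.0164]
AᵀP(A−BK) = [1.0492 2.8197; 2.8197 8.3279]
P' = Q + AᵀP(A−BK) = [5.5492 1.3197; 1.3197 9.3279]
tr(P') = 14.8770


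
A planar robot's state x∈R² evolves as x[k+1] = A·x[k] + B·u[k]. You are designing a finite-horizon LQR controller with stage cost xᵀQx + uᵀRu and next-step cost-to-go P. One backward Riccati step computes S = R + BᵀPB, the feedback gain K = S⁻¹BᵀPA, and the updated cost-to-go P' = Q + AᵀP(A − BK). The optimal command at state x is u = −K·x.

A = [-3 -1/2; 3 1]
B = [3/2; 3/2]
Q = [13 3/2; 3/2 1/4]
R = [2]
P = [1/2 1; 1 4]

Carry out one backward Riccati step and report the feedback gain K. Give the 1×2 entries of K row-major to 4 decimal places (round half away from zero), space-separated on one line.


BᵀP = [2.2500 7.5000]
S = R + BᵀPB = [2] + [14.6250] = [16.6250]
BᵀPA = [15.7500 6.3750]
K = S⁻¹·BᵀPA = [0.9474 0.3835]
A−BK = [-4.4211 -1.0752; 1.5789 0.4248]
AᵀP(A−BK) = [7.5789 2.2105; 2.2105 0.6805]
P' = Q + AᵀP(A−BK) = [20.5789 3.7105; 3.7105 0.9305]
tr(P') = 21.5094

0.9474 0.3835


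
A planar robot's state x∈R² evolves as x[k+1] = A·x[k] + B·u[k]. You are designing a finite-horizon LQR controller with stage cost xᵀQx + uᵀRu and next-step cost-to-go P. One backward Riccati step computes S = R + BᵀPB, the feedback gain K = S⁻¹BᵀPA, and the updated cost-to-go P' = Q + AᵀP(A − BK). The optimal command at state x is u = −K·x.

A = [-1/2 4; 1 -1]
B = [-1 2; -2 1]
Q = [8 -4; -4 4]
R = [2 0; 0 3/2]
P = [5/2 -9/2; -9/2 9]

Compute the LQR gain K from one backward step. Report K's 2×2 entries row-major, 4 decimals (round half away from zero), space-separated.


BᵀP = [6.5000 -13.5000; 0.5000 0.0000]
S = R + BᵀPB = [2 0; 0 3/2] + [20.5000 -0.5000; -0.5000 1.0000] = [22.5000 -0.5000; -0.5000 2.5000]
BᵀPA = [-16.7500 39.5000; -0.2500 2.0000]
K = S⁻¹·BᵀPA = [-0.7500 1.7813; -0.2500 1.1563]
A−BK = [-0.7500 3.4688; -0.2500 1.4063]
AᵀP(A−BK) = [1.5000 -4.1250; -4.1250 12.3281]
P' = Q + AᵀP(A−BK) = [9.5000 -8.1250; -8.1250 16.3281]
tr(P') = 25.8281

-0.7500 1.7813 -0.2500 1.1563


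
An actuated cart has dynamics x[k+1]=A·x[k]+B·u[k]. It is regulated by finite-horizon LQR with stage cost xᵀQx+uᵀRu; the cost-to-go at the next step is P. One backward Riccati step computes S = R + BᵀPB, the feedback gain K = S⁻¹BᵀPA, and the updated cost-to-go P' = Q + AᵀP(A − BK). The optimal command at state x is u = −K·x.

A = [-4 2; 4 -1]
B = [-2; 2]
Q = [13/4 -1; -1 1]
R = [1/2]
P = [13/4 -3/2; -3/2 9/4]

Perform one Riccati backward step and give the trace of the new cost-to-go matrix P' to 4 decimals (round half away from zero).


7.1159

BᵀP = [-9.5000 7.5000]
S = R + BᵀPB = [1/2] + [34.0000] = [34.5000]
BᵀPA = [68.0000 -26.5000]
K = S⁻¹·BᵀPA = [1.9710 -0.7681]
A−BK = [-0.0580 0.4638; 0.0580 0.5362]
AᵀP(A−BK) = [1.9710 -0.7681; -0.7681 0.8949]
P' = Q + AᵀP(A−BK) = [5.2210 -1.7681; -1.7681 1.8949]
tr(P') = 7.1159


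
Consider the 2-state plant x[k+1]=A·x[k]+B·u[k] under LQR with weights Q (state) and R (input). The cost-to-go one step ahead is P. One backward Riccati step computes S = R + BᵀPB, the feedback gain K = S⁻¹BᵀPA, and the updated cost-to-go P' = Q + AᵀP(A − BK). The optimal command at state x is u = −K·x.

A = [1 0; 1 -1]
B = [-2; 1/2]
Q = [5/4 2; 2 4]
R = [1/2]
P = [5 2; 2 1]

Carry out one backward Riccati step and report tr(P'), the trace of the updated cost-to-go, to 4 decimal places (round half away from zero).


BᵀP = [-9.0000 -3.5000]
S = R + BᵀPB = [1/2] + [16.2500] = [16.7500]
BᵀPA = [-12.5000 3.5000]
K = S⁻¹·BᵀPA = [-0.7463 0.2090]
A−BK = [-0.4925 0.4179; 1.3731 -1.1045]
AᵀP(A−BK) = [0.6716 -0.3881; -0.3881 0.2687]
P' = Q + AᵀP(A−BK) = [1.9216 1.6119; 1.6119 4.2687]
tr(P') = 6.1903

6.1903


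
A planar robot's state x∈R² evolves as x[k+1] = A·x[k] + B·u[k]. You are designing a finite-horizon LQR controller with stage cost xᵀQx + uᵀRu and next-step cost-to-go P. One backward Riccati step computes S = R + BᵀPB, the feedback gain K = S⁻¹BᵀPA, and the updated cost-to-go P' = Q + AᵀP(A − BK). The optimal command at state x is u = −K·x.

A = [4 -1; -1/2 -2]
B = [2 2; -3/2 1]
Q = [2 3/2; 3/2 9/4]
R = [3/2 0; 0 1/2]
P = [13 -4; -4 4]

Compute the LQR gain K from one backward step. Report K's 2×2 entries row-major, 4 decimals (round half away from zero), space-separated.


0.9644 0.5363 1.0316 -1.0077

BᵀP = [32.0000 -14.0000; 22.0000 -4.0000]
S = R + BᵀPB = [3/2 0; 0 1/2] + [85.0000 50.0000; 50.0000 40.0000] = [86.5000 50.0000; 50.0000 40.5000]
BᵀPA = [135.0000 -4.0000; 90.0000 -14.0000]
K = S⁻¹·BᵀPA = [0.9644 0.5363; 1.0316 -1.0077]
A−BK = [0.0080 -0.0571; -0.0851 -0.1879]
AᵀP(A−BK) = [1.9624 0.3005; 0.3005 1.0369]
P' = Q + AᵀP(A−BK) = [3.9624 1.8005; 1.8005 3.2869]
tr(P') = 7.2493


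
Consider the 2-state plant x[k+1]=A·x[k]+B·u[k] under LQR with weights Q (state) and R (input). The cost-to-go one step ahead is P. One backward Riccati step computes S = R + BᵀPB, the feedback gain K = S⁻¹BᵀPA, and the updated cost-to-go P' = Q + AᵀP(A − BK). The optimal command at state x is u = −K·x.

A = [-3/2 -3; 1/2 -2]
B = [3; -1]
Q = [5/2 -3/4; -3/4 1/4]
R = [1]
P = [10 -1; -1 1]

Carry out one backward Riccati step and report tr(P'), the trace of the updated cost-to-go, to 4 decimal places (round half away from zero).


BᵀP = [31.0000 -4.0000]
S = R + BᵀPB = [1] + [97.0000] = [98.0000]
BᵀPA = [-48.5000 -85.0000]
K = S⁻¹·BᵀPA = [-0.4949 -0.8673]
A−BK = [-0.0153 -0.3980; 0.0051 -2.8673]
AᵀP(A−BK) = [0.2474 0.4337; 0.4337 8.2755]
P' = Q + AᵀP(A−BK) = [2.7474 -0.3163; -0.3163 8.5255]
tr(P') = 11.2730

11.2730


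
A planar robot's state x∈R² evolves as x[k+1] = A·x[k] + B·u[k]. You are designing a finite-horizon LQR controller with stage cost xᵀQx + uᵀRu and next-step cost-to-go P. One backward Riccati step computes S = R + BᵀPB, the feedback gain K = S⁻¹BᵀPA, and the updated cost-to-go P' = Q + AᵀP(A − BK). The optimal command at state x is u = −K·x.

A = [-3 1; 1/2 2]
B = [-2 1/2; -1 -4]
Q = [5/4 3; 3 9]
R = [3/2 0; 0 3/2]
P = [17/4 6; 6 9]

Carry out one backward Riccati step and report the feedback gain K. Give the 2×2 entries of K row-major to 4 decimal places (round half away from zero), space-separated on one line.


BᵀP = [-14.5000 -21.0000; -21.8750 -33.0000]
S = R + BᵀPB = [3/2 0; 0 3/2] + [50.0000 76.7500; 76.7500 121.0625] = [51.5000 76.7500; 76.7500 122.5625]
BᵀPA = [33.0000 -56.5000; 49.1250 -87.8750]
K = S⁻¹·BᵀPA = [0.6507 -0.4280; -0.0067 -0.4489]
A−BK = [-1.6952 0.3684; 1.1240 -0.2238]
AᵀP(A−BK) = [1.3540 -0.5706; -0.5706 0.6154]
P' = Q + AᵀP(A−BK) = [2.6040 2.4294; 2.4294 9.6154]
tr(P') = 12.2194

0.6507 -0.4280 -0.0067 -0.4489


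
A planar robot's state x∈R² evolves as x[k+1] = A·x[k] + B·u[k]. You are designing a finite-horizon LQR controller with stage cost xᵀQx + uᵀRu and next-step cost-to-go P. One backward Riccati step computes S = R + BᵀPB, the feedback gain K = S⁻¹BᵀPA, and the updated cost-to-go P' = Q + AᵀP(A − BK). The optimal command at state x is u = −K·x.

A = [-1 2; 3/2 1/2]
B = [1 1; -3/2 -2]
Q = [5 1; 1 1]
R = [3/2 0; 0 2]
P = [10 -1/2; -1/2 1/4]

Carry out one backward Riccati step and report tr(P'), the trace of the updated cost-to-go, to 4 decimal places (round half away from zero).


11.8848

BᵀP = [10.7500 -0.8750; 11.0000 -1.0000]
S = R + BᵀPB = [3/2 0; 0 2] + [12.0625 12.5000; 12.5000 13.0000] = [13.5625 12.5000; 12.5000 15.0000]
BᵀPA = [-12.0625 21.0625; -12.5000 21.5000]
K = S⁻¹·BᵀPA = [-0.5232 1.0000; -0.3974 0.6000]
A−BK = [-0.0795 0.4000; -0.0795 3.2000]
AᵀP(A−BK) = [0.7848 -1.5000; -1.5000 5.1000]
P' = Q + AᵀP(A−BK) = [5.7848 -0.5000; -0.5000 6.1000]
tr(P') = 11.8848


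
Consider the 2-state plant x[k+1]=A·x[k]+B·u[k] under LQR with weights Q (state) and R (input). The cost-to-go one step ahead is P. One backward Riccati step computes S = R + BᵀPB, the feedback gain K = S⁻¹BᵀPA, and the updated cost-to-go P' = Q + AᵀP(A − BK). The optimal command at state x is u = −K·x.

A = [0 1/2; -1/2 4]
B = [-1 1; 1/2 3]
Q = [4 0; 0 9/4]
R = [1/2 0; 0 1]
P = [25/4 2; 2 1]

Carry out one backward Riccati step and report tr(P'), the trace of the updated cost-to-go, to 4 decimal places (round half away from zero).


BᵀP = [-5.2500 -1.5000; 12.2500 5.0000]
S = R + BᵀPB = [1/2 0; 0 1] + [4.5000 -9.7500; -9.7500 27.2500] = [5.0000 -9.7500; -9.7500 28.2500]
BᵀPA = [0.7500 -8.6250; -2.5000 26.1250]
K = S⁻¹·BᵀPA = [-0.0690 0.2395; -0.1123 1.0074]
A−BK = [0.0433 -0.2679; -0.1286 0.8579]
AᵀP(A−BK) = [0.0210 -0.1610; -0.1610 1.3089]
P' = Q + AᵀP(A−BK) = [4.0210 -0.1610; -0.1610 3.5589]
tr(P') = 7.5798

7.5798


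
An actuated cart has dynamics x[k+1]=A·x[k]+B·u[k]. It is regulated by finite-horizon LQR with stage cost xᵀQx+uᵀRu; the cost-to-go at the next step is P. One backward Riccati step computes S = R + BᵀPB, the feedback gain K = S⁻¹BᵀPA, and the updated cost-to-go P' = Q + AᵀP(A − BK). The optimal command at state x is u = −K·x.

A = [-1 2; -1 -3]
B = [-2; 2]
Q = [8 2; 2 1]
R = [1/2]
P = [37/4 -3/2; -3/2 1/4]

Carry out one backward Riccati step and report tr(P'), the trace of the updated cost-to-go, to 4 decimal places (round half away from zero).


BᵀP = [-21.5000 3.5000]
S = R + BᵀPB = [1/2] + [50.0000] = [50.5000]
BᵀPA = [18.0000 -53.5000]
K = S⁻¹·BᵀPA = [0.3564 -1.0594]
A−BK = [-0.2871 -0.1188; -1.7129 -0.8812]
AᵀP(A−BK) = [0.0842 -0.1807; -0.1807 0.5718]
P' = Q + AᵀP(A−BK) = [8.0842 1.8193; 1.8193 1.5718]
tr(P') = 9.6559

9.6559


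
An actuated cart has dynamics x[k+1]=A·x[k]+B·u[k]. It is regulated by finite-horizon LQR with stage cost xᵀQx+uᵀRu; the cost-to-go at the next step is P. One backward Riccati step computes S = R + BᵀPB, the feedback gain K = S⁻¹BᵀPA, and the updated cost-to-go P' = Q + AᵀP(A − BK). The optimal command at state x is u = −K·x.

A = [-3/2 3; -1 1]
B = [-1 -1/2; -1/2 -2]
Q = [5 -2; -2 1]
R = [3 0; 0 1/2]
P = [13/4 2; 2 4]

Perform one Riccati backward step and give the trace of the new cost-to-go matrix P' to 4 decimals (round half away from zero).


17.4214

BᵀP = [-4.2500 -4.0000; -5.6250 -9.0000]
S = R + BᵀPB = [3 0; 0 1/2] + [6.2500 10.1250; 10.1250 20.8125] = [9.2500 10.1250; 10.1250 21.3125]
BᵀPA = [10.3750 -16.7500; 17.4375 -25.8750]
K = S⁻¹·BᵀPA = [0.4709 -1.0040; 0.5945 -0.7371]
A−BK = [-0.7318 1.6275; 0.4244 -0.9762]
AᵀP(A−BK) = [2.0608 -4.3554; -4.3554 9.3606]
P' = Q + AᵀP(A−BK) = [7.0608 -6.3554; -6.3554 10.3606]
tr(P') = 17.4214


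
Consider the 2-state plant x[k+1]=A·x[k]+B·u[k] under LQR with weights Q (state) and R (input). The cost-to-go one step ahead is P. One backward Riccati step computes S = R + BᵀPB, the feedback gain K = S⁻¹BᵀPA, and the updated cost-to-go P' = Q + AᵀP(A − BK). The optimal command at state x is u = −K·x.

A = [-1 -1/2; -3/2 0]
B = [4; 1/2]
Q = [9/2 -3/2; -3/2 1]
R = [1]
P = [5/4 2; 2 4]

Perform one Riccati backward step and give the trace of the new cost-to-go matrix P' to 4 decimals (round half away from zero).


7.0625

BᵀP = [6.0000 10.0000]
S = R + BᵀPB = [1] + [29.0000] = [30.0000]
BᵀPA = [-21.0000 -3.0000]
K = S⁻¹·BᵀPA = [-0.7000 -0.1000]
A−BK = [1.8000 -0.1000; -1.1500 0.0500]
AᵀP(A−BK) = [1.5500 0.0250; 0.0250 0.0125]
P' = Q + AᵀP(A−BK) = [6.0500 -1.4750; -1.4750 1.0125]
tr(P') = 7.0625


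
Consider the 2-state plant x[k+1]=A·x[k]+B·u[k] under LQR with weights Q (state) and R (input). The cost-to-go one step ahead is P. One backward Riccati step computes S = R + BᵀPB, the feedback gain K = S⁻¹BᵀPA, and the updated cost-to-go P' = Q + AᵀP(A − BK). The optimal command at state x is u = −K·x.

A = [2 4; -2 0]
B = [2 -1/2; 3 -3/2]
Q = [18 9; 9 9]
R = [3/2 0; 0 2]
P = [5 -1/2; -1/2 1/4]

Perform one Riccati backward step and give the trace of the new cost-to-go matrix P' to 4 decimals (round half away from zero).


BᵀP = [8.5000 -0.2500; -1.7500 -0.1250]
S = R + BᵀPB = [3/2 0; 0 2] + [16.2500 -3.8750; -3.8750 1.0625] = [17.7500 -3.8750; -3.8750 3.0625]
BᵀPA = [17.5000 34.0000; -3.2500 -7.0000]
K = S⁻¹·BᵀPA = [1.0421 1.9571; 0.2573 0.1906]
A−BK = [0.0445 0.1811; -4.7403 -5.5854]
AᵀP(A−BK) = [7.5997 10.3701; 10.3701 14.7927]
P' = Q + AᵀP(A−BK) = [25.5997 19.3701; 19.3701 23.7927]
tr(P') = 49.3924

49.3924
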